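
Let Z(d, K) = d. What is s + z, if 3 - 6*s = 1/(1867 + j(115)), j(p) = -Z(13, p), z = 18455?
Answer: 205298981/11124 ≈ 18456.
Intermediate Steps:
j(p) = -13 (j(p) = -1*13 = -13)
s = 5561/11124 (s = 1/2 - 1/(6*(1867 - 13)) = 1/2 - 1/6/1854 = 1/2 - 1/6*1/1854 = 1/2 - 1/11124 = 5561/11124 ≈ 0.49991)
s + z = 5561/11124 + 18455 = 205298981/11124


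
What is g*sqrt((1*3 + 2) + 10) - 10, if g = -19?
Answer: -10 - 19*sqrt(15) ≈ -83.587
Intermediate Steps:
g*sqrt((1*3 + 2) + 10) - 10 = -19*sqrt((1*3 + 2) + 10) - 10 = -19*sqrt((3 + 2) + 10) - 10 = -19*sqrt(5 + 10) - 10 = -19*sqrt(15) - 10 = -10 - 19*sqrt(15)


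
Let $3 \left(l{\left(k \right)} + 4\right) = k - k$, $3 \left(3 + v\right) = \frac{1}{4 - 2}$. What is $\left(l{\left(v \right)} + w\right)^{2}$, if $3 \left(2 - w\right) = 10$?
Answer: $\frac{256}{9} \approx 28.444$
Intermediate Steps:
$w = - \frac{4}{3}$ ($w = 2 - \frac{10}{3} = - \frac{4}{3} \approx -1.3333$)
$v = - \frac{17}{6}$ ($v = -3 + \frac{1}{3 \left(4 - 2\right)} = -3 + \frac{1}{3 \cdot 2} = -3 + \frac{1}{3} \cdot \frac{1}{2} = -3 + \frac{1}{6} = - \frac{17}{6} \approx -2.8333$)
$l{\left(k \right)} = -4$ ($l{\left(k \right)} = -4 + \frac{k - k}{3} = -4 + \frac{1}{3} \cdot 0 = -4 + 0 = -4$)
$\left(l{\left(v \right)} + w\right)^{2} = \left(-4 - \frac{4}{3}\right)^{2} = \left(- \frac{16}{3}\right)^{2} = \frac{256}{9}$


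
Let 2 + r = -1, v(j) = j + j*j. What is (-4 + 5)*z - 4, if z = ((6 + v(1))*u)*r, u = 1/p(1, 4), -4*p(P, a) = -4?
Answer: -28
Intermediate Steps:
p(P, a) = 1 (p(P, a) = -¼*(-4) = 1)
v(j) = j + j²
r = -3 (r = -2 - 1 = -3)
u = 1 (u = 1/1 = 1)
z = -24 (z = ((6 + 1*(1 + 1))*1)*(-3) = ((6 + 1*2)*1)*(-3) = ((6 + 2)*1)*(-3) = (8*1)*(-3) = 8*(-3) = -24)
(-4 + 5)*z - 4 = (-4 + 5)*(-24) - 4 = 1*(-24) - 4 = -24 - 4 = -28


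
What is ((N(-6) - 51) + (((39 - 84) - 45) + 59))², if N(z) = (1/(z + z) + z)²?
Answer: 41977441/20736 ≈ 2024.4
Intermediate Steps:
N(z) = (z + 1/(2*z))² (N(z) = (1/(2*z) + z)² = (z + 1/(2*z))²)
((N(-6) - 51) + (((39 - 84) - 45) + 59))² = (((¼)*(1 + 2*(-6)²)²/(-6)² - 51) + (((39 - 84) - 45) + 59))² = (((¼)*(1/36)*(1 + 2*36)² - 51) + ((-45 - 45) + 59))² = (((¼)*(1/36)*(1 + 72)² - 51) + (-90 + 59))² = (((¼)*(1/36)*73² - 51) - 31)² = (((¼)*(1/36)*5329 - 51) - 31)² = ((5329/144 - 51) - 31)² = (-2015/144 - 31)² = (-6479/144)² = 41977441/20736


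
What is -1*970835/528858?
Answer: -970835/528858 ≈ -1.8357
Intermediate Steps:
-1*970835/528858 = -970835*1/528858 = -970835/528858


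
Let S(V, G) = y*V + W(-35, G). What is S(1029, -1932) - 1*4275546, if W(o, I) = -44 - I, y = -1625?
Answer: -5945783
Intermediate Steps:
S(V, G) = -44 - G - 1625*V (S(V, G) = -1625*V + (-44 - G) = -44 - G - 1625*V)
S(1029, -1932) - 1*4275546 = (-44 - 1*(-1932) - 1625*1029) - 1*4275546 = (-44 + 1932 - 1672125) - 4275546 = -1670237 - 4275546 = -5945783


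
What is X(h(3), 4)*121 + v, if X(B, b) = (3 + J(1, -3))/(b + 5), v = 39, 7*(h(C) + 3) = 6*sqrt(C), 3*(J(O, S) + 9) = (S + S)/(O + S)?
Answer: -254/9 ≈ -28.222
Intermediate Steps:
J(O, S) = -9 + 2*S/(3*(O + S)) (J(O, S) = -9 + ((S + S)/(O + S))/3 = -9 + ((2*S)/(O + S))/3 = -9 + (2*S/(O + S))/3 = -9 + 2*S/(3*(O + S)))
h(C) = -3 + 6*sqrt(C)/7 (h(C) = -3 + (6*sqrt(C))/7 = -3 + 6*sqrt(C)/7)
X(B, b) = -5/(5 + b) (X(B, b) = (3 + (-9*1 - 25/3*(-3))/(1 - 3))/(b + 5) = (3 + (-9 + 25)/(-2))/(5 + b) = (3 - 1/2*16)/(5 + b) = (3 - 8)/(5 + b) = -5/(5 + b))
X(h(3), 4)*121 + v = -5/(5 + 4)*121 + 39 = -5/9*121 + 39 = -605/9 + 39 = -254/9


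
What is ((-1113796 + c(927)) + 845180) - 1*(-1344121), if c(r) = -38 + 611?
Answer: 1076078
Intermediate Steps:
c(r) = 573
((-1113796 + c(927)) + 845180) - 1*(-1344121) = ((-1113796 + 573) + 845180) - 1*(-1344121) = (-1113223 + 845180) + 1344121 = -268043 + 1344121 = 1076078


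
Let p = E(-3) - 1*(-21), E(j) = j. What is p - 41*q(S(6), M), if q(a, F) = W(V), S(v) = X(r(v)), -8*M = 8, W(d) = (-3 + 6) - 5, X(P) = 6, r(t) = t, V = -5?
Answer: 100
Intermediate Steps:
W(d) = -2 (W(d) = 3 - 5 = -2)
p = 18 (p = -3 - 1*(-21) = -3 + 21 = 18)
M = -1 (M = -⅛*8 = -1)
S(v) = 6
q(a, F) = -2
p - 41*q(S(6), M) = 18 - 41*(-2) = 18 + 82 = 100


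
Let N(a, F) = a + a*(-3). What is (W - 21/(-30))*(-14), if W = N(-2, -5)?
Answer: -329/5 ≈ -65.800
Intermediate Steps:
N(a, F) = -2*a (N(a, F) = a - 3*a = -2*a)
W = 4 (W = -2*(-2) = 4)
(W - 21/(-30))*(-14) = (4 - 21/(-30))*(-14) = (4 - 21*(-1/30))*(-14) = (4 + 7/10)*(-14) = (47/10)*(-14) = -329/5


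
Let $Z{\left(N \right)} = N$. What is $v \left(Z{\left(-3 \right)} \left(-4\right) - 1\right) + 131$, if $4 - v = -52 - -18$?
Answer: $549$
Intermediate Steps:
$v = 38$ ($v = 4 - \left(-52 - -18\right) = 4 - \left(-52 + 18\right) = 4 - -34 = 4 + 34 = 38$)
$v \left(Z{\left(-3 \right)} \left(-4\right) - 1\right) + 131 = 38 \left(\left(-3\right) \left(-4\right) - 1\right) + 131 = 38 \left(12 - 1\right) + 131 = 38 \cdot 11 + 131 = 418 + 131 = 549$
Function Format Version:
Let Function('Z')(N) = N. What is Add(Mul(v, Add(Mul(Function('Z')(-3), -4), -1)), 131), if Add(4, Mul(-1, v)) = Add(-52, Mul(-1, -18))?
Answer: 549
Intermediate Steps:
v = 38 (v = Add(4, Mul(-1, Add(-52, Mul(-1, -18)))) = Add(4, Mul(-1, Add(-52, 18))) = Add(4, Mul(-1, -34)) = Add(4, 34) = 38)
Add(Mul(v, Add(Mul(Function('Z')(-3), -4), -1)), 131) = Add(Mul(38, Add(Mul(-3, -4), -1)), 131) = Add(Mul(38, Add(12, -1)), 131) = Add(Mul(38, 11), 131) = Add(418, 131) = 549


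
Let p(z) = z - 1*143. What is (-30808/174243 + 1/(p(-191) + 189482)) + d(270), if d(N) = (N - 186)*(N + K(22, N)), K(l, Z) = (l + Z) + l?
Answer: 1616767838176643/32957714964 ≈ 49056.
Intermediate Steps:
p(z) = -143 + z (p(z) = z - 143 = -143 + z)
K(l, Z) = Z + 2*l (K(l, Z) = (Z + l) + l = Z + 2*l)
d(N) = (-186 + N)*(44 + 2*N) (d(N) = (N - 186)*(N + (N + 2*22)) = (-186 + N)*(N + (N + 44)) = (-186 + N)*(N + (44 + N)) = (-186 + N)*(44 + 2*N))
(-30808/174243 + 1/(p(-191) + 189482)) + d(270) = (-30808/174243 + 1/((-143 - 191) + 189482)) + (-8184 - 328*270 + 2*270**2) = (-30808*1/174243 + 1/(-334 + 189482)) + (-8184 - 88560 + 2*72900) = (-30808/174243 + 1/189148) + (-8184 - 88560 + 145800) = (-30808/174243 + 1/189148) + 49056 = -5827097341/32957714964 + 49056 = 1616767838176643/32957714964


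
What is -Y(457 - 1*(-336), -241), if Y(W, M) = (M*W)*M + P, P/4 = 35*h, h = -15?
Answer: -46056133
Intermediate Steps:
P = -2100 (P = 4*(35*(-15)) = 4*(-525) = -2100)
Y(W, M) = -2100 + W*M**2 (Y(W, M) = (M*W)*M - 2100 = W*M**2 - 2100 = -2100 + W*M**2)
-Y(457 - 1*(-336), -241) = -(-2100 + (457 - 1*(-336))*(-241)**2) = -(-2100 + (457 + 336)*58081) = -(-2100 + 793*58081) = -(-2100 + 46058233) = -1*46056133 = -46056133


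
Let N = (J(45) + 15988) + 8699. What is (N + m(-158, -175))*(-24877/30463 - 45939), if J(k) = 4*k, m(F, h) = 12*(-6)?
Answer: -34699725600030/30463 ≈ -1.1391e+9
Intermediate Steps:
m(F, h) = -72
N = 24867 (N = (4*45 + 15988) + 8699 = (180 + 15988) + 8699 = 16168 + 8699 = 24867)
(N + m(-158, -175))*(-24877/30463 - 45939) = (24867 - 72)*(-24877/30463 - 45939) = 24795*(-24877*1/30463 - 45939) = 24795*(-24877/30463 - 45939) = 24795*(-1399464634/30463) = -34699725600030/30463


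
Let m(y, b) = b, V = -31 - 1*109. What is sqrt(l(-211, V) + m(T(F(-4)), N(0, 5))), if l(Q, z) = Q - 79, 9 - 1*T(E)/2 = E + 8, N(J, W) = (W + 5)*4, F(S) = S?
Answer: 5*I*sqrt(10) ≈ 15.811*I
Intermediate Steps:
V = -140 (V = -31 - 109 = -140)
N(J, W) = 20 + 4*W (N(J, W) = (5 + W)*4 = 20 + 4*W)
T(E) = 2 - 2*E (T(E) = 18 - 2*(E + 8) = 18 - 2*(8 + E) = 18 + (-16 - 2*E) = 2 - 2*E)
l(Q, z) = -79 + Q
sqrt(l(-211, V) + m(T(F(-4)), N(0, 5))) = sqrt((-79 - 211) + (20 + 4*5)) = sqrt(-290 + (20 + 20)) = sqrt(-290 + 40) = sqrt(-250) = 5*I*sqrt(10)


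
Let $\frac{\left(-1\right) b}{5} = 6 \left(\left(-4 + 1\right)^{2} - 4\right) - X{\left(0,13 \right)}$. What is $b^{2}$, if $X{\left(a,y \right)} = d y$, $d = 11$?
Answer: $319225$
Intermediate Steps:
$X{\left(a,y \right)} = 11 y$
$b = 565$ ($b = - 5 \left(6 \left(\left(-4 + 1\right)^{2} - 4\right) - 11 \cdot 13\right) = - 5 \left(6 \left(\left(-3\right)^{2} - 4\right) - 143\right) = - 5 \left(6 \left(9 - 4\right) - 143\right) = - 5 \left(6 \cdot 5 - 143\right) = - 5 \left(30 - 143\right) = \left(-5\right) \left(-113\right) = 565$)
$b^{2} = 565^{2} = 319225$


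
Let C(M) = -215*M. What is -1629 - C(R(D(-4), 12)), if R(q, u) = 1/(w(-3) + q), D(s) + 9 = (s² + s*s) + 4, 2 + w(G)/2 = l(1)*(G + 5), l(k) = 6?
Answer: -76348/47 ≈ -1624.4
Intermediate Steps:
w(G) = 56 + 12*G (w(G) = -4 + 2*(6*(G + 5)) = -4 + 2*(6*(5 + G)) = -4 + 2*(30 + 6*G) = -4 + (60 + 12*G) = 56 + 12*G)
D(s) = -5 + 2*s² (D(s) = -9 + ((s² + s*s) + 4) = -9 + ((s² + s²) + 4) = -9 + (2*s² + 4) = -9 + (4 + 2*s²) = -5 + 2*s²)
R(q, u) = 1/(20 + q) (R(q, u) = 1/((56 + 12*(-3)) + q) = 1/((56 - 36) + q) = 1/(20 + q))
-1629 - C(R(D(-4), 12)) = -1629 - (-215)/(20 + (-5 + 2*(-4)²)) = -1629 - (-215)/(20 + (-5 + 2*16)) = -1629 - (-215)/(20 + (-5 + 32)) = -1629 - (-215)/(20 + 27) = -1629 - (-215)/47 = -1629 - 1*(-215/47) = -1629 + 215/47 = -76348/47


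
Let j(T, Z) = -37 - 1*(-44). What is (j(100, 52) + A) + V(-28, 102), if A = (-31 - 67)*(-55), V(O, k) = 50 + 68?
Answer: 5515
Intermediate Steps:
V(O, k) = 118
A = 5390 (A = -98*(-55) = 5390)
j(T, Z) = 7 (j(T, Z) = -37 + 44 = 7)
(j(100, 52) + A) + V(-28, 102) = (7 + 5390) + 118 = 5397 + 118 = 5515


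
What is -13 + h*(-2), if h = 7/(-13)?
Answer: -155/13 ≈ -11.923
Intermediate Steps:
h = -7/13 (h = 7*(-1/13) = -7/13 ≈ -0.53846)
-13 + h*(-2) = -13 - 7/13*(-2) = -13 + 14/13 = -155/13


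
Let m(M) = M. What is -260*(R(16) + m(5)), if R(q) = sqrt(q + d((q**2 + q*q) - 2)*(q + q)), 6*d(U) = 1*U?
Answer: -1300 - 3120*sqrt(19) ≈ -14900.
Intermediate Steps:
d(U) = U/6 (d(U) = (1*U)/6 = U/6)
R(q) = sqrt(q + 2*q*(-1/3 + q**2/3)) (R(q) = sqrt(q + (((q**2 + q*q) - 2)/6)*(q + q)) = sqrt(q + (((q**2 + q**2) - 2)/6)*(2*q)) = sqrt(q + ((2*q**2 - 2)/6)*(2*q)) = sqrt(q + ((-2 + 2*q**2)/6)*(2*q)) = sqrt(q + (-1/3 + q**2/3)*(2*q)) = sqrt(q + 2*q*(-1/3 + q**2/3)))
-260*(R(16) + m(5)) = -260*(sqrt(3)*sqrt(16 + 2*16**3)/3 + 5) = -260*(sqrt(3)*sqrt(16 + 2*4096)/3 + 5) = -260*(sqrt(3)*sqrt(16 + 8192)/3 + 5) = -260*(sqrt(3)*sqrt(8208)/3 + 5) = -260*(sqrt(3)*(12*sqrt(57))/3 + 5) = -260*(12*sqrt(19) + 5) = -260*(5 + 12*sqrt(19)) = -1300 - 3120*sqrt(19)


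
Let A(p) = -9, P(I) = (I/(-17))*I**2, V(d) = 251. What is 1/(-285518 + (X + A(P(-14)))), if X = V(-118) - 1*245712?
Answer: -1/530988 ≈ -1.8833e-6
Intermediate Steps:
P(I) = -I**3/17 (P(I) = (I*(-1/17))*I**2 = (-I/17)*I**2 = -I**3/17)
X = -245461 (X = 251 - 1*245712 = 251 - 245712 = -245461)
1/(-285518 + (X + A(P(-14)))) = 1/(-285518 + (-245461 - 9)) = 1/(-285518 - 245470) = 1/(-530988) = -1/530988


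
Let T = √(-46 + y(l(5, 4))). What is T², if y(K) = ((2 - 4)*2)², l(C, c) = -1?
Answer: -30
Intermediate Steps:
y(K) = 16 (y(K) = (-2*2)² = (-4)² = 16)
T = I*√30 (T = √(-46 + 16) = √(-30) = I*√30 ≈ 5.4772*I)
T² = (I*√30)² = -30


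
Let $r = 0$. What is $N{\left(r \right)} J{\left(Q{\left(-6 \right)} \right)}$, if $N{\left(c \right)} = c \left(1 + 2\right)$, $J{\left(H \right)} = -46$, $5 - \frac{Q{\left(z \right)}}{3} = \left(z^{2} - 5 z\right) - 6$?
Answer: $0$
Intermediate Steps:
$Q{\left(z \right)} = 33 - 3 z^{2} + 15 z$ ($Q{\left(z \right)} = 15 - 3 \left(\left(z^{2} - 5 z\right) - 6\right) = 15 - 3 \left(-6 + z^{2} - 5 z\right) = 15 + \left(18 - 3 z^{2} + 15 z\right) = 33 - 3 z^{2} + 15 z$)
$N{\left(c \right)} = 3 c$ ($N{\left(c \right)} = c 3 = 3 c$)
$N{\left(r \right)} J{\left(Q{\left(-6 \right)} \right)} = 3 \cdot 0 \left(-46\right) = 0 \left(-46\right) = 0$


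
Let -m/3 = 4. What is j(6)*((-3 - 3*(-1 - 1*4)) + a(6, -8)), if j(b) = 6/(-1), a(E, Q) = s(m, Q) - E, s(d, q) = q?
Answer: 12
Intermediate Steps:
m = -12 (m = -3*4 = -12)
a(E, Q) = Q - E
j(b) = -6 (j(b) = 6*(-1) = -6)
j(6)*((-3 - 3*(-1 - 1*4)) + a(6, -8)) = -6*((-3 - 3*(-1 - 1*4)) + (-8 - 1*6)) = -6*((-3 - 3*(-1 - 4)) + (-8 - 6)) = -6*((-3 - 3*(-5)) - 14) = -6*((-3 + 15) - 14) = -6*(12 - 14) = -6*(-2) = 12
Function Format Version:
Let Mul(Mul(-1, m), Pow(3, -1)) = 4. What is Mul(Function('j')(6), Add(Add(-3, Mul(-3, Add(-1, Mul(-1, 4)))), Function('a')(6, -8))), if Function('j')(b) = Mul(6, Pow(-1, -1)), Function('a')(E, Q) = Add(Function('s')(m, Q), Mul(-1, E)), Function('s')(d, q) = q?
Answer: 12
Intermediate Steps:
m = -12 (m = Mul(-3, 4) = -12)
Function('a')(E, Q) = Add(Q, Mul(-1, E))
Function('j')(b) = -6 (Function('j')(b) = Mul(6, -1) = -6)
Mul(Function('j')(6), Add(Add(-3, Mul(-3, Add(-1, Mul(-1, 4)))), Function('a')(6, -8))) = Mul(-6, Add(Add(-3, Mul(-3, Add(-1, Mul(-1, 4)))), Add(-8, Mul(-1, 6)))) = Mul(-6, Add(Add(-3, Mul(-3, Add(-1, -4))), Add(-8, -6))) = Mul(-6, Add(Add(-3, Mul(-3, -5)), -14)) = Mul(-6, Add(Add(-3, 15), -14)) = Mul(-6, Add(12, -14)) = Mul(-6, -2) = 12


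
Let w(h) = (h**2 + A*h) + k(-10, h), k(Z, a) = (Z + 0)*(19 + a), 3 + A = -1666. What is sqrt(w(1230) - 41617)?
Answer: I*sqrt(594077) ≈ 770.76*I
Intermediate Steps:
A = -1669 (A = -3 - 1666 = -1669)
k(Z, a) = Z*(19 + a)
w(h) = -190 + h**2 - 1679*h (w(h) = (h**2 - 1669*h) - 10*(19 + h) = (h**2 - 1669*h) + (-190 - 10*h) = -190 + h**2 - 1679*h)
sqrt(w(1230) - 41617) = sqrt((-190 + 1230**2 - 1679*1230) - 41617) = sqrt((-190 + 1512900 - 2065170) - 41617) = sqrt(-552460 - 41617) = sqrt(-594077) = I*sqrt(594077)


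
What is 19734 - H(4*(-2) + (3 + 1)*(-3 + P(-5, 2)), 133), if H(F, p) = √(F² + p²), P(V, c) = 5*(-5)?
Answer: 19734 - √32089 ≈ 19555.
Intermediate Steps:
P(V, c) = -25
19734 - H(4*(-2) + (3 + 1)*(-3 + P(-5, 2)), 133) = 19734 - √((4*(-2) + (3 + 1)*(-3 - 25))² + 133²) = 19734 - √((-8 + 4*(-28))² + 17689) = 19734 - √((-8 - 112)² + 17689) = 19734 - √((-120)² + 17689) = 19734 - √(14400 + 17689) = 19734 - √32089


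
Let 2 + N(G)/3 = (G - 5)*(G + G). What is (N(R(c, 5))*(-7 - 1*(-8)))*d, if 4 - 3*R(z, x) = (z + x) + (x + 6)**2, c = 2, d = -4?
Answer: -137816/3 ≈ -45939.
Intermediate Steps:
R(z, x) = 4/3 - x/3 - z/3 - (6 + x)**2/3 (R(z, x) = 4/3 - ((z + x) + (x + 6)**2)/3 = 4/3 - ((x + z) + (6 + x)**2)/3 = 4/3 - (x + z + (6 + x)**2)/3 = 4/3 + (-x/3 - z/3 - (6 + x)**2/3) = 4/3 - x/3 - z/3 - (6 + x)**2/3)
N(G) = -6 + 6*G*(-5 + G) (N(G) = -6 + 3*((G - 5)*(G + G)) = -6 + 3*((-5 + G)*(2*G)) = -6 + 3*(2*G*(-5 + G)) = -6 + 6*G*(-5 + G))
(N(R(c, 5))*(-7 - 1*(-8)))*d = ((-6 - 30*(4/3 - 1/3*5 - 1/3*2 - (6 + 5)**2/3) + 6*(4/3 - 1/3*5 - 1/3*2 - (6 + 5)**2/3)**2)*(-7 - 1*(-8)))*(-4) = ((-6 - 30*(4/3 - 5/3 - 2/3 - 1/3*11**2) + 6*(4/3 - 5/3 - 2/3 - 1/3*11**2)**2)*(-7 + 8))*(-4) = ((-6 - 30*(4/3 - 5/3 - 2/3 - 1/3*121) + 6*(4/3 - 5/3 - 2/3 - 1/3*121)**2)*1)*(-4) = ((-6 - 30*(4/3 - 5/3 - 2/3 - 121/3) + 6*(4/3 - 5/3 - 2/3 - 121/3)**2)*1)*(-4) = ((-6 - 30*(-124/3) + 6*(-124/3)**2)*1)*(-4) = ((-6 + 1240 + 6*(15376/9))*1)*(-4) = ((-6 + 1240 + 30752/3)*1)*(-4) = ((34454/3)*1)*(-4) = (34454/3)*(-4) = -137816/3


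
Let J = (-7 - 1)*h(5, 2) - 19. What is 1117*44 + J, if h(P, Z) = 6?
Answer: 49081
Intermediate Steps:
J = -67 (J = (-7 - 1)*6 - 19 = -8*6 - 19 = -48 - 19 = -67)
1117*44 + J = 1117*44 - 67 = 49148 - 67 = 49081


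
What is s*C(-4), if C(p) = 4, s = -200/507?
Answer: -800/507 ≈ -1.5779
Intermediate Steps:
s = -200/507 (s = -200*1/507 = -200/507 ≈ -0.39448)
s*C(-4) = -200/507*4 = -800/507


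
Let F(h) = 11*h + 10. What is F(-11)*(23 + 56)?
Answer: -8769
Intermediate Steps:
F(h) = 10 + 11*h
F(-11)*(23 + 56) = (10 + 11*(-11))*(23 + 56) = (10 - 121)*79 = -111*79 = -8769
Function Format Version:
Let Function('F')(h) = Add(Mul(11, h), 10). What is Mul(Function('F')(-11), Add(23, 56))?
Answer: -8769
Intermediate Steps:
Function('F')(h) = Add(10, Mul(11, h))
Mul(Function('F')(-11), Add(23, 56)) = Mul(Add(10, Mul(11, -11)), Add(23, 56)) = Mul(Add(10, -121), 79) = Mul(-111, 79) = -8769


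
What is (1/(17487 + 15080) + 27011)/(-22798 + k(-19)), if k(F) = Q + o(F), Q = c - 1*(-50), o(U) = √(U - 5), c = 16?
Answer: -2499574456777/2103599612227 - 439833619*I*√6/4207199224454 ≈ -1.1882 - 0.00025608*I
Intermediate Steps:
o(U) = √(-5 + U)
Q = 66 (Q = 16 - 1*(-50) = 16 + 50 = 66)
k(F) = 66 + √(-5 + F)
(1/(17487 + 15080) + 27011)/(-22798 + k(-19)) = (1/(17487 + 15080) + 27011)/(-22798 + (66 + √(-5 - 19))) = (1/32567 + 27011)/(-22798 + (66 + √(-24))) = (1/32567 + 27011)/(-22798 + (66 + 2*I*√6)) = 879667238/(32567*(-22732 + 2*I*√6))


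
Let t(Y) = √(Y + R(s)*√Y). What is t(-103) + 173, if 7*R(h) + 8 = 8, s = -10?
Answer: 173 + I*√103 ≈ 173.0 + 10.149*I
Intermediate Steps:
R(h) = 0 (R(h) = -8/7 + (⅐)*8 = -8/7 + 8/7 = 0)
t(Y) = √Y (t(Y) = √(Y + 0*√Y) = √(Y + 0) = √Y)
t(-103) + 173 = √(-103) + 173 = I*√103 + 173 = 173 + I*√103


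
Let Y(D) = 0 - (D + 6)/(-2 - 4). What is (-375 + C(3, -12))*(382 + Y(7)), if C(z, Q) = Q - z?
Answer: -149825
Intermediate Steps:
Y(D) = 1 + D/6 (Y(D) = 0 - (6 + D)/(-6) = 0 - (6 + D)*(-1)/6 = 0 - (-1 - D/6) = 0 + (1 + D/6) = 1 + D/6)
(-375 + C(3, -12))*(382 + Y(7)) = (-375 + (-12 - 1*3))*(382 + (1 + (⅙)*7)) = (-375 + (-12 - 3))*(382 + (1 + 7/6)) = (-375 - 15)*(382 + 13/6) = -390*2305/6 = -149825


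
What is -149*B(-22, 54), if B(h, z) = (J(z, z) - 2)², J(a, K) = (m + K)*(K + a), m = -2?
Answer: -4696032404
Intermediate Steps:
J(a, K) = (-2 + K)*(K + a)
B(h, z) = (-2 - 4*z + 2*z²)² (B(h, z) = ((z² - 2*z - 2*z + z*z) - 2)² = ((z² - 2*z - 2*z + z²) - 2)² = ((-4*z + 2*z²) - 2)² = (-2 - 4*z + 2*z²)²)
-149*B(-22, 54) = -596*(-1 + 54² - 2*54)² = -596*(-1 + 2916 - 108)² = -596*2807² = -596*7879249 = -149*31516996 = -4696032404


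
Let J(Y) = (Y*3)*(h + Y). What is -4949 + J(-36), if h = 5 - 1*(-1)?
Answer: -1709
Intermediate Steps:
h = 6 (h = 5 + 1 = 6)
J(Y) = 3*Y*(6 + Y) (J(Y) = (Y*3)*(6 + Y) = (3*Y)*(6 + Y) = 3*Y*(6 + Y))
-4949 + J(-36) = -4949 + 3*(-36)*(6 - 36) = -4949 + 3*(-36)*(-30) = -4949 + 3240 = -1709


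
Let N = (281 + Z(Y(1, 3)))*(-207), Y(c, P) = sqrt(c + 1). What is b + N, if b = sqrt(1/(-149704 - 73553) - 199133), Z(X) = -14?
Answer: -55269 + I*sqrt(9925523132484774)/223257 ≈ -55269.0 + 446.24*I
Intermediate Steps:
Y(c, P) = sqrt(1 + c)
b = I*sqrt(9925523132484774)/223257 (b = sqrt(1/(-223257) - 199133) = sqrt(-1/223257 - 199133) = sqrt(-44457836182/223257) = I*sqrt(9925523132484774)/223257 ≈ 446.24*I)
N = -55269 (N = (281 - 14)*(-207) = 267*(-207) = -55269)
b + N = I*sqrt(9925523132484774)/223257 - 55269 = -55269 + I*sqrt(9925523132484774)/223257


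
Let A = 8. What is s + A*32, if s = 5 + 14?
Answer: 275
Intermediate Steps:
s = 19
s + A*32 = 19 + 8*32 = 19 + 256 = 275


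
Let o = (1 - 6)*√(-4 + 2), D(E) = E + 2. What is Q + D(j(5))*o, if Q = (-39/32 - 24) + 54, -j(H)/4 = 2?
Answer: 921/32 + 30*I*√2 ≈ 28.781 + 42.426*I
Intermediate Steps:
j(H) = -8 (j(H) = -4*2 = -8)
D(E) = 2 + E
Q = 921/32 (Q = (-39*1/32 - 24) + 54 = (-39/32 - 24) + 54 = -807/32 + 54 = 921/32 ≈ 28.781)
o = -5*I*√2 ≈ -7.0711*I
Q + D(j(5))*o = 921/32 + (2 - 8)*(-5*I*√2) = 921/32 - (-30)*I*√2 = 921/32 + 30*I*√2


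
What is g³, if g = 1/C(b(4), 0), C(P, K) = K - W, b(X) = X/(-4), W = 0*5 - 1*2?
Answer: ⅛ ≈ 0.12500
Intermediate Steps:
W = -2 (W = 0 - 2 = -2)
b(X) = -X/4 (b(X) = X*(-¼) = -X/4)
C(P, K) = 2 + K (C(P, K) = K - 1*(-2) = K + 2 = 2 + K)
g = ½ (g = 1/(2 + 0) = 1/2 = ½ ≈ 0.50000)
g³ = (½)³ = ⅛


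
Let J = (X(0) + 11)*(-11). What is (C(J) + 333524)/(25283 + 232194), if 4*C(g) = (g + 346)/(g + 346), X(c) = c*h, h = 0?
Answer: 1334097/1029908 ≈ 1.2954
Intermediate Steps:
X(c) = 0 (X(c) = c*0 = 0)
J = -121 (J = (0 + 11)*(-11) = 11*(-11) = -121)
C(g) = 1/4 (C(g) = ((g + 346)/(g + 346))/4 = ((346 + g)/(346 + g))/4 = (1/4)*1 = 1/4)
(C(J) + 333524)/(25283 + 232194) = (1/4 + 333524)/(25283 + 232194) = (1334097/4)/257477 = (1334097/4)*(1/257477) = 1334097/1029908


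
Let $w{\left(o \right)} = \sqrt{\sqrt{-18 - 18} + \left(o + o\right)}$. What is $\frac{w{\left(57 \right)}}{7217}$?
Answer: $\frac{\sqrt{114 + 6 i}}{7217} \approx 0.0014799 + 3.8919 \cdot 10^{-5} i$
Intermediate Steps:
$w{\left(o \right)} = \sqrt{2 o + 6 i}$ ($w{\left(o \right)} = \sqrt{\sqrt{-36} + 2 o} = \sqrt{6 i + 2 o} = \sqrt{2 o + 6 i}$)
$\frac{w{\left(57 \right)}}{7217} = \frac{\sqrt{2 \cdot 57 + 6 i}}{7217} = \sqrt{114 + 6 i} \frac{1}{7217} = \frac{\sqrt{114 + 6 i}}{7217}$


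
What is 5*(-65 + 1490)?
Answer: 7125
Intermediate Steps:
5*(-65 + 1490) = 5*1425 = 7125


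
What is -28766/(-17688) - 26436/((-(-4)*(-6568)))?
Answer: 38229385/14521848 ≈ 2.6325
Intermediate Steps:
-28766/(-17688) - 26436/((-(-4)*(-6568))) = -28766*(-1/17688) - 26436/((-1*26272)) = 14383/8844 - 26436/(-26272) = 14383/8844 - 26436*(-1/26272) = 14383/8844 + 6609/6568 = 38229385/14521848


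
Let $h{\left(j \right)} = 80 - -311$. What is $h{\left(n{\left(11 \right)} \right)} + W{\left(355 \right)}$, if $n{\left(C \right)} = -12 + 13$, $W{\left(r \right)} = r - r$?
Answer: $391$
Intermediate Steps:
$W{\left(r \right)} = 0$
$n{\left(C \right)} = 1$
$h{\left(j \right)} = 391$ ($h{\left(j \right)} = 80 + 311 = 391$)
$h{\left(n{\left(11 \right)} \right)} + W{\left(355 \right)} = 391 + 0 = 391$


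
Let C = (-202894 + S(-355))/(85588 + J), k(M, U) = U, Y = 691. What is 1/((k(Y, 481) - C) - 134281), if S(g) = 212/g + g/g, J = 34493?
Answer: -42628755/5703655391773 ≈ -7.4739e-6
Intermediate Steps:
S(g) = 1 + 212/g (S(g) = 212/g + 1 = 1 + 212/g)
C = -72027227/42628755 (C = (-202894 + (212 - 355)/(-355))/(85588 + 34493) = (-202894 - 1/355*(-143))/120081 = (-202894 + 143/355)*(1/120081) = -72027227/355*1/120081 = -72027227/42628755 ≈ -1.6896)
1/((k(Y, 481) - C) - 134281) = 1/((481 - 1*(-72027227/42628755)) - 134281) = 1/((481 + 72027227/42628755) - 134281) = 1/(20576458382/42628755 - 134281) = 1/(-5703655391773/42628755) = -42628755/5703655391773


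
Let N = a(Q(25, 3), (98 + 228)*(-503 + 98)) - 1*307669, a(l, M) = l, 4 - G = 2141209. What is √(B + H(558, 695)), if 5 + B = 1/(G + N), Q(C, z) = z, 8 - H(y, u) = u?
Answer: I*√4149902671300443/2448871 ≈ 26.306*I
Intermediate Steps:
G = -2141205 (G = 4 - 1*2141209 = 4 - 2141209 = -2141205)
H(y, u) = 8 - u
N = -307666 (N = 3 - 1*307669 = 3 - 307669 = -307666)
B = -12244356/2448871 (B = -5 + 1/(-2141205 - 307666) = -5 + 1/(-2448871) = -5 - 1/2448871 = -12244356/2448871 ≈ -5.0000)
√(B + H(558, 695)) = √(-12244356/2448871 + (8 - 1*695)) = √(-12244356/2448871 + (8 - 695)) = √(-12244356/2448871 - 687) = √(-1694618733/2448871) = I*√4149902671300443/2448871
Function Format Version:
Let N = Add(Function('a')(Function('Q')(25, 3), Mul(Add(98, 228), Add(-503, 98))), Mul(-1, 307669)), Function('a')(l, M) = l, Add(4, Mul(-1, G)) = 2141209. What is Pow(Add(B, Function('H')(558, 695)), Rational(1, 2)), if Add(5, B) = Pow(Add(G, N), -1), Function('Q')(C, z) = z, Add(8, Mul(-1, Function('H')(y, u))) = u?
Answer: Mul(Rational(1, 2448871), I, Pow(4149902671300443, Rational(1, 2))) ≈ Mul(26.306, I)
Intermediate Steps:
G = -2141205 (G = Add(4, Mul(-1, 2141209)) = Add(4, -2141209) = -2141205)
Function('H')(y, u) = Add(8, Mul(-1, u))
N = -307666 (N = Add(3, Mul(-1, 307669)) = Add(3, -307669) = -307666)
B = Rational(-12244356, 2448871) (B = Add(-5, Pow(Add(-2141205, -307666), -1)) = Add(-5, Pow(-2448871, -1)) = Add(-5, Rational(-1, 2448871)) = Rational(-12244356, 2448871) ≈ -5.0000)
Pow(Add(B, Function('H')(558, 695)), Rational(1, 2)) = Pow(Add(Rational(-12244356, 2448871), Add(8, Mul(-1, 695))), Rational(1, 2)) = Pow(Add(Rational(-12244356, 2448871), Add(8, -695)), Rational(1, 2)) = Pow(Add(Rational(-12244356, 2448871), -687), Rational(1, 2)) = Pow(Rational(-1694618733, 2448871), Rational(1, 2)) = Mul(Rational(1, 2448871), I, Pow(4149902671300443, Rational(1, 2)))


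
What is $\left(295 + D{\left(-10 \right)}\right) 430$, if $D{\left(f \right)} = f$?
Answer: $122550$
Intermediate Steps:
$\left(295 + D{\left(-10 \right)}\right) 430 = \left(295 - 10\right) 430 = 285 \cdot 430 = 122550$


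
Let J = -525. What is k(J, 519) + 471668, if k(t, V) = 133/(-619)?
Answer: 291962359/619 ≈ 4.7167e+5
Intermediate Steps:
k(t, V) = -133/619 (k(t, V) = 133*(-1/619) = -133/619)
k(J, 519) + 471668 = -133/619 + 471668 = 291962359/619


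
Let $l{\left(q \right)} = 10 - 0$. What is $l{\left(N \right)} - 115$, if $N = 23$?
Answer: $-105$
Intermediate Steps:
$l{\left(q \right)} = 10$ ($l{\left(q \right)} = 10 + 0 = 10$)
$l{\left(N \right)} - 115 = 10 - 115 = -105$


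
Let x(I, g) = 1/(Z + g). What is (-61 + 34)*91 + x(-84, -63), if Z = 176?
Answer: -277640/113 ≈ -2457.0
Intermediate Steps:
x(I, g) = 1/(176 + g)
(-61 + 34)*91 + x(-84, -63) = (-61 + 34)*91 + 1/(176 - 63) = -27*91 + 1/113 = -2457 + 1/113 = -277640/113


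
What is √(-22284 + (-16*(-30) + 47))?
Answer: I*√21757 ≈ 147.5*I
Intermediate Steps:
√(-22284 + (-16*(-30) + 47)) = √(-22284 + (480 + 47)) = √(-22284 + 527) = √(-21757) = I*√21757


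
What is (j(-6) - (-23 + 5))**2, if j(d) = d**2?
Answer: 2916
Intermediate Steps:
(j(-6) - (-23 + 5))**2 = ((-6)**2 - (-23 + 5))**2 = (36 - 1*(-18))**2 = (36 + 18)**2 = 54**2 = 2916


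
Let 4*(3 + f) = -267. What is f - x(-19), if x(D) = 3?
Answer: -291/4 ≈ -72.750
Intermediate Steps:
f = -279/4 (f = -3 + (¼)*(-267) = -3 - 267/4 = -279/4 ≈ -69.750)
f - x(-19) = -279/4 - 1*3 = -279/4 - 3 = -291/4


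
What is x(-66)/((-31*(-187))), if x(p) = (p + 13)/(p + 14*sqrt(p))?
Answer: 53/1518814 + 371*I*sqrt(66)/50120862 ≈ 3.4896e-5 + 6.0135e-5*I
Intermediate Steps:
x(p) = (13 + p)/(p + 14*sqrt(p))
x(-66)/((-31*(-187))) = ((13 - 66)/(-66 + 14*sqrt(-66)))/((-31*(-187))) = (-53/(-66 + 14*(I*sqrt(66))))/5797 = (-53/(-66 + 14*I*sqrt(66)))*(1/5797) = -53/(-66 + 14*I*sqrt(66))*(1/5797) = -53/(5797*(-66 + 14*I*sqrt(66)))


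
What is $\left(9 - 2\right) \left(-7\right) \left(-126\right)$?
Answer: $6174$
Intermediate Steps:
$\left(9 - 2\right) \left(-7\right) \left(-126\right) = 7 \left(-7\right) \left(-126\right) = \left(-49\right) \left(-126\right) = 6174$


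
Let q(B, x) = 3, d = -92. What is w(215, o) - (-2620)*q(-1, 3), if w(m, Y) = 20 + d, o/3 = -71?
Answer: 7788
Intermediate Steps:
o = -213 (o = 3*(-71) = -213)
w(m, Y) = -72 (w(m, Y) = 20 - 92 = -72)
w(215, o) - (-2620)*q(-1, 3) = -72 - (-2620)*3 = -72 - 1*(-7860) = -72 + 7860 = 7788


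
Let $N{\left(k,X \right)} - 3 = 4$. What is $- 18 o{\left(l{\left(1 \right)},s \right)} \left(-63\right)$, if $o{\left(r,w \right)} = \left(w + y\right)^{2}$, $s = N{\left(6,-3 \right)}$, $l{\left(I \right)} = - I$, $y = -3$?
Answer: $18144$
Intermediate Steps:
$N{\left(k,X \right)} = 7$ ($N{\left(k,X \right)} = 3 + 4 = 7$)
$s = 7$
$o{\left(r,w \right)} = \left(-3 + w\right)^{2}$ ($o{\left(r,w \right)} = \left(w - 3\right)^{2} = \left(-3 + w\right)^{2}$)
$- 18 o{\left(l{\left(1 \right)},s \right)} \left(-63\right) = - 18 \left(-3 + 7\right)^{2} \left(-63\right) = - 18 \cdot 4^{2} \left(-63\right) = \left(-18\right) 16 \left(-63\right) = \left(-288\right) \left(-63\right) = 18144$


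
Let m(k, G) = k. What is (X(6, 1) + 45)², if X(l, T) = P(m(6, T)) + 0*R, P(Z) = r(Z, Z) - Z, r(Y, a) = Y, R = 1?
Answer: 2025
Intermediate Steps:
P(Z) = 0 (P(Z) = Z - Z = 0)
X(l, T) = 0 (X(l, T) = 0 + 0*1 = 0 + 0 = 0)
(X(6, 1) + 45)² = (0 + 45)² = 45² = 2025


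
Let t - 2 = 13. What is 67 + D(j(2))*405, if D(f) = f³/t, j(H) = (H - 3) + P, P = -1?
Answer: -149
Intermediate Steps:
t = 15 (t = 2 + 13 = 15)
j(H) = -4 + H (j(H) = (H - 3) - 1 = (-3 + H) - 1 = -4 + H)
D(f) = f³/15
67 + D(j(2))*405 = 67 + ((-4 + 2)³/15)*405 = 67 + ((1/15)*(-2)³)*405 = 67 + ((1/15)*(-8))*405 = 67 - 8/15*405 = 67 - 216 = -149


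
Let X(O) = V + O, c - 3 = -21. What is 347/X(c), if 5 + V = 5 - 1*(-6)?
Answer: -347/12 ≈ -28.917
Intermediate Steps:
c = -18 (c = 3 - 21 = -18)
V = 6 (V = -5 + (5 - 1*(-6)) = -5 + (5 + 6) = -5 + 11 = 6)
X(O) = 6 + O
347/X(c) = 347/(6 - 18) = 347/(-12) = 347*(-1/12) = -347/12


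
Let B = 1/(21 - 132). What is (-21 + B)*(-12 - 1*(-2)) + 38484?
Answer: 4295044/111 ≈ 38694.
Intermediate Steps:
B = -1/111 (B = 1/(-111) = -1/111 ≈ -0.0090090)
(-21 + B)*(-12 - 1*(-2)) + 38484 = (-21 - 1/111)*(-12 - 1*(-2)) + 38484 = -2332*(-12 + 2)/111 + 38484 = -2332/111*(-10) + 38484 = 23320/111 + 38484 = 4295044/111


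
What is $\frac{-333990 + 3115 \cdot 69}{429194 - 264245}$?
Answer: $- \frac{39685}{54983} \approx -0.72177$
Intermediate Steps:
$\frac{-333990 + 3115 \cdot 69}{429194 - 264245} = \frac{-333990 + 214935}{164949} = \left(-119055\right) \frac{1}{164949} = - \frac{39685}{54983}$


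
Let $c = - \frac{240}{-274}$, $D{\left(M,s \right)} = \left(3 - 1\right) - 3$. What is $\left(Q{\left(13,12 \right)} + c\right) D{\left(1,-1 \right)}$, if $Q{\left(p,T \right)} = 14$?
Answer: $- \frac{2038}{137} \approx -14.876$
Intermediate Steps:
$D{\left(M,s \right)} = -1$ ($D{\left(M,s \right)} = 2 - 3 = -1$)
$c = \frac{120}{137}$ ($c = \left(-240\right) \left(- \frac{1}{274}\right) = \frac{120}{137} \approx 0.87591$)
$\left(Q{\left(13,12 \right)} + c\right) D{\left(1,-1 \right)} = \left(14 + \frac{120}{137}\right) \left(-1\right) = \frac{2038}{137} \left(-1\right) = - \frac{2038}{137}$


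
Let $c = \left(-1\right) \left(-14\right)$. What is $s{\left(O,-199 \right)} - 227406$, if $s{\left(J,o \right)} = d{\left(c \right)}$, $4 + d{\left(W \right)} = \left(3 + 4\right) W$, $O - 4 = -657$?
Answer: $-227312$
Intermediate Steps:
$c = 14$
$O = -653$ ($O = 4 - 657 = -653$)
$d{\left(W \right)} = -4 + 7 W$ ($d{\left(W \right)} = -4 + \left(3 + 4\right) W = -4 + 7 W$)
$s{\left(J,o \right)} = 94$ ($s{\left(J,o \right)} = -4 + 7 \cdot 14 = -4 + 98 = 94$)
$s{\left(O,-199 \right)} - 227406 = 94 - 227406 = -227312$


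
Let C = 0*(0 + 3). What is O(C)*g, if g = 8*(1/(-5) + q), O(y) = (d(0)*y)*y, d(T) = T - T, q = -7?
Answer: 0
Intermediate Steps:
d(T) = 0
C = 0 (C = 0*3 = 0)
O(y) = 0 (O(y) = (0*y)*y = 0*y = 0)
g = -288/5 (g = 8*(1/(-5) - 7) = 8*(-⅕ - 7) = 8*(-36/5) = -288/5 ≈ -57.600)
O(C)*g = 0*(-288/5) = 0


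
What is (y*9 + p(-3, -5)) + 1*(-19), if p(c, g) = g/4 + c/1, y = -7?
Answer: -345/4 ≈ -86.250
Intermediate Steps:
p(c, g) = c + g/4 (p(c, g) = g*(¼) + c*1 = g/4 + c = c + g/4)
(y*9 + p(-3, -5)) + 1*(-19) = (-7*9 + (-3 + (¼)*(-5))) + 1*(-19) = (-63 + (-3 - 5/4)) - 19 = (-63 - 17/4) - 19 = -269/4 - 19 = -345/4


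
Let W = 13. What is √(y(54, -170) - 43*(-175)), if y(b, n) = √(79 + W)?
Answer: √(7525 + 2*√23) ≈ 86.802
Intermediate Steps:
y(b, n) = 2*√23 (y(b, n) = √(79 + 13) = √92 = 2*√23)
√(y(54, -170) - 43*(-175)) = √(2*√23 - 43*(-175)) = √(2*√23 + 7525) = √(7525 + 2*√23)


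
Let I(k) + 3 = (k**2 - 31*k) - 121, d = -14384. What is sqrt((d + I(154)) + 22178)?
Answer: 2*sqrt(6653) ≈ 163.13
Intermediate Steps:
I(k) = -124 + k**2 - 31*k (I(k) = -3 + ((k**2 - 31*k) - 121) = -3 + (-121 + k**2 - 31*k) = -124 + k**2 - 31*k)
sqrt((d + I(154)) + 22178) = sqrt((-14384 + (-124 + 154**2 - 31*154)) + 22178) = sqrt((-14384 + (-124 + 23716 - 4774)) + 22178) = sqrt((-14384 + 18818) + 22178) = sqrt(4434 + 22178) = sqrt(26612) = 2*sqrt(6653)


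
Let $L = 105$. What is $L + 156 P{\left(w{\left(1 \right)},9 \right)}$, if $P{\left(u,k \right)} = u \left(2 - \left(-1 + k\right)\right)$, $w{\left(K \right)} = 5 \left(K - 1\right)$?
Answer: $105$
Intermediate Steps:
$w{\left(K \right)} = -5 + 5 K$ ($w{\left(K \right)} = 5 \left(-1 + K\right) = -5 + 5 K$)
$P{\left(u,k \right)} = u \left(3 - k\right)$
$L + 156 P{\left(w{\left(1 \right)},9 \right)} = 105 + 156 \left(-5 + 5 \cdot 1\right) \left(3 - 9\right) = 105 + 156 \left(-5 + 5\right) \left(3 - 9\right) = 105 + 156 \cdot 0 \left(-6\right) = 105 + 156 \cdot 0 = 105 + 0 = 105$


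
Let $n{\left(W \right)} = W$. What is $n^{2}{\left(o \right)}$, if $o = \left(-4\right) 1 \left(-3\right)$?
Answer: $144$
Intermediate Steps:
$o = 12$ ($o = \left(-4\right) \left(-3\right) = 12$)
$n^{2}{\left(o \right)} = 12^{2} = 144$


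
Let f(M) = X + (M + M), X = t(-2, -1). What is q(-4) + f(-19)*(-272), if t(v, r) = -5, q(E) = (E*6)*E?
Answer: 11792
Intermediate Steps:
q(E) = 6*E² (q(E) = (6*E)*E = 6*E²)
X = -5
f(M) = -5 + 2*M (f(M) = -5 + (M + M) = -5 + 2*M)
q(-4) + f(-19)*(-272) = 6*(-4)² + (-5 + 2*(-19))*(-272) = 6*16 + (-5 - 38)*(-272) = 96 - 43*(-272) = 96 + 11696 = 11792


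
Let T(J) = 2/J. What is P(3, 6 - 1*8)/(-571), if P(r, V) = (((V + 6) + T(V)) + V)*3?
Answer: -3/571 ≈ -0.0052539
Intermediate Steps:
P(r, V) = 18 + 6*V + 6/V (P(r, V) = (((V + 6) + 2/V) + V)*3 = (((6 + V) + 2/V) + V)*3 = ((6 + V + 2/V) + V)*3 = (6 + 2*V + 2/V)*3 = 18 + 6*V + 6/V)
P(3, 6 - 1*8)/(-571) = (18 + 6*(6 - 1*8) + 6/(6 - 1*8))/(-571) = (18 + 6*(6 - 8) + 6/(6 - 8))*(-1/571) = (18 + 6*(-2) + 6/(-2))*(-1/571) = (18 - 12 + 6*(-½))*(-1/571) = (18 - 12 - 3)*(-1/571) = 3*(-1/571) = -3/571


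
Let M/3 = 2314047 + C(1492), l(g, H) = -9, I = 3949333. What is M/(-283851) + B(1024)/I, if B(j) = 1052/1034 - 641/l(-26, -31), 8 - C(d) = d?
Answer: -4721799534792440/193189478918337 ≈ -24.441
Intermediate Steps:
C(d) = 8 - d
M = 6937689 (M = 3*(2314047 + (8 - 1*1492)) = 3*(2314047 + (8 - 1492)) = 3*(2314047 - 1484) = 3*2312563 = 6937689)
B(j) = 336131/4653 (B(j) = 1052/1034 - 641/(-9) = 1052*(1/1034) - 641*(-⅑) = 526/517 + 641/9 = 336131/4653)
M/(-283851) + B(1024)/I = 6937689/(-283851) + (336131/4653)/3949333 = 6937689*(-1/283851) + (336131/4653)*(1/3949333) = -2312563/94617 + 336131/18376246449 = -4721799534792440/193189478918337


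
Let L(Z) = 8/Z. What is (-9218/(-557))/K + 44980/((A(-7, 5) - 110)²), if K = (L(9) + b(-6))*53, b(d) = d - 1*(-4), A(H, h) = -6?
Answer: 1520276141/496543220 ≈ 3.0617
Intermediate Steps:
b(d) = 4 + d (b(d) = d + 4 = 4 + d)
K = -530/9 (K = (8/9 + (4 - 6))*53 = (8*(⅑) - 2)*53 = (8/9 - 2)*53 = -10/9*53 = -530/9 ≈ -58.889)
(-9218/(-557))/K + 44980/((A(-7, 5) - 110)²) = (-9218/(-557))/(-530/9) + 44980/((-6 - 110)²) = -9218*(-1/557)*(-9/530) + 44980/((-116)²) = (9218/557)*(-9/530) + 44980/13456 = -41481/147605 + 44980*(1/13456) = -41481/147605 + 11245/3364 = 1520276141/496543220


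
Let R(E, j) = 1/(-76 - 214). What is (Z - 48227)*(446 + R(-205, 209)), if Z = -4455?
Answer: -3406918599/145 ≈ -2.3496e+7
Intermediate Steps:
R(E, j) = -1/290 (R(E, j) = 1/(-290) = -1/290)
(Z - 48227)*(446 + R(-205, 209)) = (-4455 - 48227)*(446 - 1/290) = -52682*129339/290 = -3406918599/145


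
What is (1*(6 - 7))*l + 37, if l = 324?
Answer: -287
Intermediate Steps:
(1*(6 - 7))*l + 37 = (1*(6 - 7))*324 + 37 = (1*(-1))*324 + 37 = -1*324 + 37 = -324 + 37 = -287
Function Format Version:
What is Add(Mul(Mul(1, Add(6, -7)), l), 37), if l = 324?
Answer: -287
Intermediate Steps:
Add(Mul(Mul(1, Add(6, -7)), l), 37) = Add(Mul(Mul(1, Add(6, -7)), 324), 37) = Add(Mul(Mul(1, -1), 324), 37) = Add(Mul(-1, 324), 37) = Add(-324, 37) = -287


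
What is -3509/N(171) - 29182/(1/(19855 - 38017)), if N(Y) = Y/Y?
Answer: 529999975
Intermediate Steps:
N(Y) = 1
-3509/N(171) - 29182/(1/(19855 - 38017)) = -3509/1 - 29182/(1/(19855 - 38017)) = -3509*1 - 29182/(1/(-18162)) = -3509 - 29182/(-1/18162) = -3509 - 29182*(-18162) = -3509 + 530003484 = 529999975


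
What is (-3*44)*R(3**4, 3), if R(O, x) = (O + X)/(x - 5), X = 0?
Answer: 5346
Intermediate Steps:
R(O, x) = O/(-5 + x) (R(O, x) = (O + 0)/(x - 5) = O/(-5 + x))
(-3*44)*R(3**4, 3) = (-3*44)*(3**4/(-5 + 3)) = -10692/(-2) = -10692*(-1)/2 = -132*(-81/2) = 5346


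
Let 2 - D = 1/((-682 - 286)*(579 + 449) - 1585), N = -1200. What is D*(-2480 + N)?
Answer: -7335634720/996689 ≈ -7360.0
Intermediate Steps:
D = 1993379/996689 (D = 2 - 1/((-682 - 286)*(579 + 449) - 1585) = 2 - 1/(-968*1028 - 1585) = 2 - 1/(-995104 - 1585) = 2 - 1/(-996689) = 2 - 1*(-1/996689) = 2 + 1/996689 = 1993379/996689 ≈ 2.0000)
D*(-2480 + N) = 1993379*(-2480 - 1200)/996689 = (1993379/996689)*(-3680) = -7335634720/996689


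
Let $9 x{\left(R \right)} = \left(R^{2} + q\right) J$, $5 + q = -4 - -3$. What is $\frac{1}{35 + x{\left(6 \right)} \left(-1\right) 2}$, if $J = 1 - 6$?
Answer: $\frac{3}{205} \approx 0.014634$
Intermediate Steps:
$q = -6$ ($q = -5 - 1 = -6$)
$J = -5$ ($J = 1 - 6 = -5$)
$x{\left(R \right)} = \frac{10}{3} - \frac{5 R^{2}}{9}$ ($x{\left(R \right)} = \frac{\left(R^{2} - 6\right) \left(-5\right)}{9} = \frac{\left(-6 + R^{2}\right) \left(-5\right)}{9} = \frac{30 - 5 R^{2}}{9} = \frac{10}{3} - \frac{5 R^{2}}{9}$)
$\frac{1}{35 + x{\left(6 \right)} \left(-1\right) 2} = \frac{1}{35 + \left(\frac{10}{3} - \frac{5 \cdot 6^{2}}{9}\right) \left(-1\right) 2} = \frac{1}{35 + \left(\frac{10}{3} - 20\right) \left(-1\right) 2} = \frac{1}{35 + \left(- \frac{50}{3}\right) \left(-1\right) 2} = \frac{1}{35 + \frac{50}{3} \cdot 2} = \frac{1}{35 + \frac{100}{3}} = \frac{1}{\frac{205}{3}} = \frac{3}{205}$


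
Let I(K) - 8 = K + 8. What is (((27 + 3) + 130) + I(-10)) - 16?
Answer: 150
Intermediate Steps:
I(K) = 16 + K (I(K) = 8 + (K + 8) = 8 + (8 + K) = 16 + K)
(((27 + 3) + 130) + I(-10)) - 16 = (((27 + 3) + 130) + (16 - 10)) - 16 = ((30 + 130) + 6) - 16 = (160 + 6) - 16 = 166 - 16 = 150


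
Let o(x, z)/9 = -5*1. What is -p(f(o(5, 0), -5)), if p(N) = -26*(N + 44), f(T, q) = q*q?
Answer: 1794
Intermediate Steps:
o(x, z) = -45 (o(x, z) = 9*(-5*1) = 9*(-5) = -45)
f(T, q) = q²
p(N) = -1144 - 26*N (p(N) = -26*(44 + N) = -1144 - 26*N)
-p(f(o(5, 0), -5)) = -(-1144 - 26*(-5)²) = -(-1144 - 26*25) = -(-1144 - 650) = -1*(-1794) = 1794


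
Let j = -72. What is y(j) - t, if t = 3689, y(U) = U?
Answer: -3761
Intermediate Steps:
y(j) - t = -72 - 1*3689 = -72 - 3689 = -3761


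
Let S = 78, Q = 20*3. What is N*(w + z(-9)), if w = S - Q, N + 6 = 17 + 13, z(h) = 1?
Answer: 456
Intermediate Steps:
Q = 60
N = 24 (N = -6 + (17 + 13) = -6 + 30 = 24)
w = 18 (w = 78 - 1*60 = 78 - 60 = 18)
N*(w + z(-9)) = 24*(18 + 1) = 24*19 = 456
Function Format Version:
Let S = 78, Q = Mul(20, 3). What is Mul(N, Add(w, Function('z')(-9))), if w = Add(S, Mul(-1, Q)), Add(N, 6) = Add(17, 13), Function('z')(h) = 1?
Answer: 456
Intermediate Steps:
Q = 60
N = 24 (N = Add(-6, Add(17, 13)) = Add(-6, 30) = 24)
w = 18 (w = Add(78, Mul(-1, 60)) = Add(78, -60) = 18)
Mul(N, Add(w, Function('z')(-9))) = Mul(24, Add(18, 1)) = Mul(24, 19) = 456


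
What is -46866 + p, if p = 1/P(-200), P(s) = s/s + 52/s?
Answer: -1733992/37 ≈ -46865.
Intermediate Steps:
P(s) = 1 + 52/s
p = 50/37 (p = 1/((52 - 200)/(-200)) = 1/(-1/200*(-148)) = 1/(37/50) = 50/37 ≈ 1.3514)
-46866 + p = -46866 + 50/37 = -1733992/37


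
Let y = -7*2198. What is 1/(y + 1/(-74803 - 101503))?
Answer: -176306/2712644117 ≈ -6.4994e-5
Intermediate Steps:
y = -15386
1/(y + 1/(-74803 - 101503)) = 1/(-15386 + 1/(-74803 - 101503)) = 1/(-15386 + 1/(-176306)) = 1/(-15386 - 1/176306) = 1/(-2712644117/176306) = -176306/2712644117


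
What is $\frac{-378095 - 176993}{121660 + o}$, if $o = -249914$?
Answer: $\frac{277544}{64127} \approx 4.328$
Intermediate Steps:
$\frac{-378095 - 176993}{121660 + o} = \frac{-378095 - 176993}{121660 - 249914} = - \frac{555088}{-128254} = \left(-555088\right) \left(- \frac{1}{128254}\right) = \frac{277544}{64127}$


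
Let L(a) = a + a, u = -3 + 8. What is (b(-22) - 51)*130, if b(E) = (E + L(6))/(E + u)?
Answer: -111410/17 ≈ -6553.5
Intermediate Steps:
u = 5
L(a) = 2*a
b(E) = (12 + E)/(5 + E) (b(E) = (E + 2*6)/(E + 5) = (E + 12)/(5 + E) = (12 + E)/(5 + E))
(b(-22) - 51)*130 = ((12 - 22)/(5 - 22) - 51)*130 = (-10/(-17) - 51)*130 = (-1/17*(-10) - 51)*130 = (10/17 - 51)*130 = -857/17*130 = -111410/17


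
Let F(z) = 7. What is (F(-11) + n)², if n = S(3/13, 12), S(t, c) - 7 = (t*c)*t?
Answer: 6120676/28561 ≈ 214.30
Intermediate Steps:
S(t, c) = 7 + c*t² (S(t, c) = 7 + (t*c)*t = 7 + (c*t)*t = 7 + c*t²)
n = 1291/169 (n = 7 + 12*(3/13)² = 7 + 12*(9/169) = 7 + 108/169 = 1291/169 ≈ 7.6391)
(F(-11) + n)² = (7 + 1291/169)² = (2474/169)² = 6120676/28561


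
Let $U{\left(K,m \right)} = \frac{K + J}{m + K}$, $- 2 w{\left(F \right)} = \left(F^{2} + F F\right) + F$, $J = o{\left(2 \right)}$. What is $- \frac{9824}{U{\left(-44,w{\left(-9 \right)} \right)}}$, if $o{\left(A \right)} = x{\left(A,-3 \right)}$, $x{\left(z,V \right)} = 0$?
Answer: $- \frac{295948}{11} \approx -26904.0$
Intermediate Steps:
$o{\left(A \right)} = 0$
$J = 0$
$w{\left(F \right)} = - F^{2} - \frac{F}{2}$ ($w{\left(F \right)} = - \frac{\left(F^{2} + F F\right) + F}{2} = - \frac{\left(F^{2} + F^{2}\right) + F}{2} = - \frac{2 F^{2} + F}{2} = - \frac{F + 2 F^{2}}{2} = - F^{2} - \frac{F}{2}$)
$U{\left(K,m \right)} = \frac{K}{K + m}$ ($U{\left(K,m \right)} = \frac{K + 0}{m + K} = \frac{K}{K + m}$)
$- \frac{9824}{U{\left(-44,w{\left(-9 \right)} \right)}} = - \frac{9824}{\left(-44\right) \frac{1}{-44 - - 9 \left(\frac{1}{2} - 9\right)}} = - \frac{9824}{\left(-44\right) \frac{1}{-44 - \left(-9\right) \left(- \frac{17}{2}\right)}} = - \frac{9824}{\left(-44\right) \frac{1}{-44 - \frac{153}{2}}} = - \frac{9824}{\left(-44\right) \frac{1}{- \frac{241}{2}}} = - \frac{9824}{\left(-44\right) \left(- \frac{2}{241}\right)} = - \frac{9824}{\frac{88}{241}} = \left(-9824\right) \frac{241}{88} = - \frac{295948}{11}$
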